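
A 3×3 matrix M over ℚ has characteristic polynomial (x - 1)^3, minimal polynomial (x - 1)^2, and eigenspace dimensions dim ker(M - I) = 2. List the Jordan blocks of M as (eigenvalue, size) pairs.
Jordan blocks: (1, 2), (1, 1)

λ = 1: algebraic multiplicity 3 (exponent in χ_M), largest block size 2 (exponent in m_M), 2 blocks (geometric multiplicity). These force block sizes [2, 1].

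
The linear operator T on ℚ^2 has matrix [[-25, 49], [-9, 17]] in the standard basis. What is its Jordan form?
The characteristic polynomial is det(xI - A) = (x + 4)^2, so the eigenvalues are -4 (algebraic multiplicity 2).

For λ = -4: rank(A + 4I) = 1, rank((A + 4I)^2) = 0. The eigenspace has dimension 2 - 1 = 1, so there is 1 Jordan block; the rank sequence gives block sizes [2].

Assembling the blocks gives the Jordan form J above.

J = [[-4, 1], [0, -4]]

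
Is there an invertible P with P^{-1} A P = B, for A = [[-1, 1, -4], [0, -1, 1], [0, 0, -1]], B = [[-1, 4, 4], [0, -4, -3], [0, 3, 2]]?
Both have characteristic polynomial (x + 1)^3, but the minimal polynomial of A is (x + 1)^3 while the minimal polynomial of B is (x + 1)^2. The minimal polynomial is a similarity invariant, so A and B are not similar.

No.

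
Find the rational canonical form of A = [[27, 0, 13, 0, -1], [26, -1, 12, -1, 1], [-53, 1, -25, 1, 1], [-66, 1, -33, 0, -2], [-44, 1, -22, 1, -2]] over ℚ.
R = [[0, 0, 0, 0, 36], [1, 0, 0, 0, -24], [0, 1, 0, 0, 1], [0, 0, 1, 0, -11], [0, 0, 0, 1, -1]]

The invariant factors of A (the non-unit diagonal entries of the Smith normal form of xI - A over ℚ[x]) are (x - 1)(x^2 + x + 6)^2, each dividing the next. The characteristic polynomial is their product, (x - 1)(x^2 + x + 6)^2.

The rational canonical form is the block-diagonal matrix of companion matrices C(f_i):
R = [[0, 0, 0, 0, 36], [1, 0, 0, 0, -24], [0, 1, 0, 0, 1], [0, 0, 1, 0, -11], [0, 0, 0, 1, -1]].

Note the characteristic polynomial does not split into linear factors over ℚ, so A has no Jordan form over ℚ; the rational canonical form exists over any field.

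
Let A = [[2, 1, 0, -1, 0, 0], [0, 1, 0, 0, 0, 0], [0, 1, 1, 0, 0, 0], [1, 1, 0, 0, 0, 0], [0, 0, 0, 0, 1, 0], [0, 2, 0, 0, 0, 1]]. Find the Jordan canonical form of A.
The characteristic polynomial is det(xI - A) = (x - 1)^6, so the eigenvalues are 1 (algebraic multiplicity 6).

For λ = 1: rank(A - I) = 2, rank((A - I)^2) = 0. The eigenspace has dimension 6 - 2 = 4, so there are 4 Jordan blocks; the rank sequence gives block sizes [2, 2, 1, 1].

Assembling the blocks gives the Jordan form J above.

J = [[1, 1, 0, 0, 0, 0], [0, 1, 0, 0, 0, 0], [0, 0, 1, 1, 0, 0], [0, 0, 0, 1, 0, 0], [0, 0, 0, 0, 1, 0], [0, 0, 0, 0, 0, 1]]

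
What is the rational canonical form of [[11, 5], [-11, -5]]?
The invariant factors of A (the non-unit diagonal entries of the Smith normal form of xI - A over ℚ[x]) are x(x - 6), each dividing the next. The characteristic polynomial is their product, x(x - 6).

The rational canonical form is the block-diagonal matrix of companion matrices C(f_i):
R = [[0, 0], [1, 6]].

R = [[0, 0], [1, 6]]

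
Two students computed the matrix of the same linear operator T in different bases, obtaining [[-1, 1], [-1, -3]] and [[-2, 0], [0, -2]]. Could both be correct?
Both have characteristic polynomial (x + 2)^2, but the minimal polynomial of A is (x + 2)^2 while the minimal polynomial of B is x + 2. The minimal polynomial is a similarity invariant, so A and B are not similar.

No.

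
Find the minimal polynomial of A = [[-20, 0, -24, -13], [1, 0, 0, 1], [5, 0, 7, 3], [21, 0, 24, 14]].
The characteristic polynomial factors as x(x - 1)^2(x + 1). The minimal polynomial is ∏(x - λ)^{k_λ} where k_λ is the size of the largest Jordan block at λ.

For λ = -1: rank(A + I) = 3, and the largest Jordan block has size 1 (the smallest k with rank((A + I)^k) = rank((A + I)^(k+1))).
For λ = 0: rank(A) = 3, and the largest Jordan block has size 1 (the smallest k with rank(A^k) = rank(A^(k+1))).
For λ = 1: rank(A - I) = 3, and the largest Jordan block has size 2 (the smallest k with rank((A - I)^k) = rank((A - I)^(k+1))).

So m_A(x) = x(x - 1)^2(x + 1).

m_A(x) = x(x - 1)^2(x + 1)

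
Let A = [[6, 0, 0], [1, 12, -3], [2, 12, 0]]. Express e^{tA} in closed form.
e^{tA} = [[e^{6*t}, 0, 0], [t*e^{6*t}, (6*t + 1)*e^{6*t}, -3*t*e^{6*t}], [2*t*e^{6*t}, 12*t*e^{6*t}, (1 - 6*t)*e^{6*t}]]

A has Jordan form J = [[6, 1, 0], [0, 6, 0], [0, 0, 6]] with A = PJP^{-1}, so e^{tA} = P e^{tJ} P^{-1}.

For a Jordan block J_k(λ), e^{tJ_k(λ)} = e^{λt} · (I + tN + t^2 N^2/2! + ... + t^{k-1} N^{k-1}/(k-1)!) where N is the nilpotent superdiagonal part.

Assembling the blocks and conjugating back gives the entries of e^{tA} as shown above.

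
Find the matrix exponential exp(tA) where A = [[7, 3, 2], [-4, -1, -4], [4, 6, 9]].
e^{tA} = [[(2*t + 1)*e^{5*t}, 3*t*e^{5*t}, 2*t*e^{5*t}], [-4*t*e^{5*t}, (1 - 6*t)*e^{5*t}, -4*t*e^{5*t}], [4*t*e^{5*t}, 6*t*e^{5*t}, (4*t + 1)*e^{5*t}]]

A has Jordan form J = [[5, 1, 0], [0, 5, 0], [0, 0, 5]] with A = PJP^{-1}, so e^{tA} = P e^{tJ} P^{-1}.

For a Jordan block J_k(λ), e^{tJ_k(λ)} = e^{λt} · (I + tN + t^2 N^2/2! + ... + t^{k-1} N^{k-1}/(k-1)!) where N is the nilpotent superdiagonal part.

Assembling the blocks and conjugating back gives the entries of e^{tA} as shown above.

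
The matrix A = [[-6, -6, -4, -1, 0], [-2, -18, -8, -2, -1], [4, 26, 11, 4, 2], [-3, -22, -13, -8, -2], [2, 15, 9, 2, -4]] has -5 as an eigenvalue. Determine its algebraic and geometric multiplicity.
algebraic multiplicity 5, geometric multiplicity 2

The characteristic polynomial is (x + 5)^5, so the factor x + 5 appears with exponent 5: the algebraic multiplicity is 5.

rank(A + 5I) = 3, so the eigenspace has dimension 5 - 3 = 2: the geometric multiplicity is 2.

Since 2 < 5, A is not diagonalizable.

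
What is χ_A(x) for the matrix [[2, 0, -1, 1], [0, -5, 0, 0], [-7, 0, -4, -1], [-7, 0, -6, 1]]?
χ_A(x) = (x - 2)^2(x + 5)^2

xI - A = [[x - 2, 0, 1, -1], [0, x + 5, 0, 0], [7, 0, x + 4, 1], [7, 0, 6, x - 1]].

Expanding det(xI - A) along the first row:
det(xI - A) = + (x - 2)·det([[x + 5, 0, 0], [0, x + 4, 1], [0, 6, x - 1]]) - (0)·det([[0, 0, 0], [7, x + 4, 1], [7, 6, x - 1]]) + (1)·det([[0, x + 5, 0], [7, 0, 1], [7, 0, x - 1]]) - (-1)·det([[0, x + 5, 0], [7, 0, x + 4], [7, 0, 6]]).

Evaluating gives χ_A(x) = x^4 + 6x^3 - 11x^2 - 60x + 100 = (x - 2)^2(x + 5)^2.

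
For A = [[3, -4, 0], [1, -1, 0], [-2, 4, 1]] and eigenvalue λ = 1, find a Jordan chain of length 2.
We seek v_1 ∈ ker((A - I)^2) \ ker(A - I), then set v_{i+1} = (A - I) v_i.

One such chain is v_1 = [[1, 1, 0]]^T, v_2 = [[-2, -1, 2]]^T. Check: (A - I) v_2 = [[0, 0, 0]]^T = 0.

v_1 = [[1, 1, 0]]^T, v_2 = [[-2, -1, 2]]^T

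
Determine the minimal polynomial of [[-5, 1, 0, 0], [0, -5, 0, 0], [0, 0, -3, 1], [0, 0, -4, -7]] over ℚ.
m_A(x) = (x + 5)^2

The characteristic polynomial factors as (x + 5)^4. The minimal polynomial is ∏(x - λ)^{k_λ} where k_λ is the size of the largest Jordan block at λ.

For λ = -5: rank(A + 5I) = 2, and the largest Jordan block has size 2 (the smallest k with rank((A + 5I)^k) = rank((A + 5I)^(k+1))).

So m_A(x) = (x + 5)^2.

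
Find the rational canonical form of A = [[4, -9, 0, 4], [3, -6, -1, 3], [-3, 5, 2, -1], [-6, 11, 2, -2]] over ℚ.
R = [[0, 0, 0, -4], [1, 0, 0, 4], [0, 1, 0, 3], [0, 0, 1, -2]]

The invariant factors of A (the non-unit diagonal entries of the Smith normal form of xI - A over ℚ[x]) are (x - 1)^2(x + 2)^2, each dividing the next. The characteristic polynomial is their product, (x - 1)^2(x + 2)^2.

The rational canonical form is the block-diagonal matrix of companion matrices C(f_i):
R = [[0, 0, 0, -4], [1, 0, 0, 4], [0, 1, 0, 3], [0, 0, 1, -2]].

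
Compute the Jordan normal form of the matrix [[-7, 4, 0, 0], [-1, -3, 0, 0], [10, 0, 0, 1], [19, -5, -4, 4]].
The characteristic polynomial is det(xI - A) = (x - 2)^2(x + 5)^2, so the eigenvalues are -5 (algebraic multiplicity 2), 2 (algebraic multiplicity 2).

For λ = -5: rank(A + 5I) = 3, rank((A + 5I)^2) = 2. The eigenspace has dimension 4 - 3 = 1, so there is 1 Jordan block; the rank sequence gives block sizes [2].

For λ = 2: rank(A - 2I) = 3, rank((A - 2I)^2) = 2. The eigenspace has dimension 4 - 3 = 1, so there is 1 Jordan block; the rank sequence gives block sizes [2].

Assembling the blocks gives the Jordan form J above.

J = [[-5, 1, 0, 0], [0, -5, 0, 0], [0, 0, 2, 1], [0, 0, 0, 2]]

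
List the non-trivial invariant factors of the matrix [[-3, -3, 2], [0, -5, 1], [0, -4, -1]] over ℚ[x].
(x + 3)^3

The Jordan structure of A has elementary divisors (x + 3)^3. Arranging the block sizes at each eigenvalue in decreasing order and taking row products gives the invariant factors.

Invariant factors (smallest first, each dividing the next): (x + 3)^3.

Check: the last factor (x + 3)^3 is the minimal polynomial, and the product (x + 3)^3 is the characteristic polynomial.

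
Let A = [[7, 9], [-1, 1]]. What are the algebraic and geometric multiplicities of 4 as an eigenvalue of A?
algebraic multiplicity 2, geometric multiplicity 1

The characteristic polynomial is (x - 4)^2, so the factor x - 4 appears with exponent 2: the algebraic multiplicity is 2.

rank(A - 4I) = 1, so the eigenspace has dimension 2 - 1 = 1: the geometric multiplicity is 1.

Since 1 < 2, A is not diagonalizable.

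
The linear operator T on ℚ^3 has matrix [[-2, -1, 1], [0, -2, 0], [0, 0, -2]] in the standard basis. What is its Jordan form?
J = [[-2, 1, 0], [0, -2, 0], [0, 0, -2]]

The characteristic polynomial is det(xI - A) = (x + 2)^3, so the eigenvalues are -2 (algebraic multiplicity 3).

For λ = -2: rank(A + 2I) = 1, rank((A + 2I)^2) = 0. The eigenspace has dimension 3 - 1 = 2, so there are 2 Jordan blocks; the rank sequence gives block sizes [2, 1].

Assembling the blocks gives the Jordan form J above.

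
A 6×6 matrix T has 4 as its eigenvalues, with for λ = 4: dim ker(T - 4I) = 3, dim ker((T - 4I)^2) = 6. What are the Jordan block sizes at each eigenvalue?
λ = 4: successive nullity increments [3, 3] count blocks of size ≥ k; block sizes are [2, 2, 2].

Jordan blocks: (4, 2), (4, 2), (4, 2)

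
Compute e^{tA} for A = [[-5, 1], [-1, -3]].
e^{tA} = [[(1 - t)*e^{-4*t}, t*e^{-4*t}], [-t*e^{-4*t}, (t + 1)*e^{-4*t}]]

A has Jordan form J = [[-4, 1], [0, -4]] with A = PJP^{-1}, so e^{tA} = P e^{tJ} P^{-1}.

For a Jordan block J_k(λ), e^{tJ_k(λ)} = e^{λt} · (I + tN + t^2 N^2/2! + ... + t^{k-1} N^{k-1}/(k-1)!) where N is the nilpotent superdiagonal part.

Assembling the blocks and conjugating back gives the entries of e^{tA} as shown above.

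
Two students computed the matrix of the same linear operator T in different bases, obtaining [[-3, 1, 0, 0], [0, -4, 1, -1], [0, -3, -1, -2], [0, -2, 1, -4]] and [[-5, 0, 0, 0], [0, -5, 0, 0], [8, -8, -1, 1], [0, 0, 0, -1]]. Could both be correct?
No.

χ_A(x) = (x + 3)^4 but χ_B(x) = (x + 1)^2(x + 5)^2. The characteristic polynomial is a similarity invariant, so A and B are not similar.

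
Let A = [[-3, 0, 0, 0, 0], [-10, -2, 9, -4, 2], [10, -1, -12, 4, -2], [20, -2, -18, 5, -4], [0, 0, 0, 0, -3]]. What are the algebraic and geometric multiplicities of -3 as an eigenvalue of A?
The characteristic polynomial is (x + 3)^5, so the factor x + 3 appears with exponent 5: the algebraic multiplicity is 5.

rank(A + 3I) = 1, so the eigenspace has dimension 5 - 1 = 4: the geometric multiplicity is 4.

Since 4 < 5, A is not diagonalizable.

algebraic multiplicity 5, geometric multiplicity 4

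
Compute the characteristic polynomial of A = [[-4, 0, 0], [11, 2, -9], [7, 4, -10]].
xI - A = [[x + 4, 0, 0], [-11, x - 2, 9], [-7, -4, x + 10]].

Expanding det(xI - A) along the first row:
det(xI - A) = + (x + 4)·det([[x - 2, 9], [-4, x + 10]]) - (0)·det([[-11, 9], [-7, x + 10]]) + (0)·det([[-11, x - 2], [-7, -4]]).

Evaluating gives χ_A(x) = x^3 + 12x^2 + 48x + 64 = (x + 4)^3.

χ_A(x) = (x + 4)^3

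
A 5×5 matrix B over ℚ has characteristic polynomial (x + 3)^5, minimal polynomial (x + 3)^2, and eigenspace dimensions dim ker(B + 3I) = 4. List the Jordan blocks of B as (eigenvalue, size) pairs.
Jordan blocks: (-3, 2), (-3, 1), (-3, 1), (-3, 1)

λ = -3: algebraic multiplicity 5 (exponent in χ_B), largest block size 2 (exponent in m_B), 4 blocks (geometric multiplicity). These force block sizes [2, 1, 1, 1].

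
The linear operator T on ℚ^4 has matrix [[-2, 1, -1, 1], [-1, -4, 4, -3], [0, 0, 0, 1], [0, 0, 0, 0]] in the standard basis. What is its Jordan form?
J = [[-3, 1, 0, 0], [0, -3, 0, 0], [0, 0, 0, 1], [0, 0, 0, 0]]

The characteristic polynomial is det(xI - A) = x^2(x + 3)^2, so the eigenvalues are -3 (algebraic multiplicity 2), 0 (algebraic multiplicity 2).

For λ = -3: rank(A + 3I) = 3, rank((A + 3I)^2) = 2. The eigenspace has dimension 4 - 3 = 1, so there is 1 Jordan block; the rank sequence gives block sizes [2].

For λ = 0: rank(A) = 3, rank(A^2) = 2. The eigenspace has dimension 4 - 3 = 1, so there is 1 Jordan block; the rank sequence gives block sizes [2].

Assembling the blocks gives the Jordan form J above.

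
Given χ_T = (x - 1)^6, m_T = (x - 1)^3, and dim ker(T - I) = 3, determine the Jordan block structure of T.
λ = 1: algebraic multiplicity 6 (exponent in χ_T), largest block size 3 (exponent in m_T), 3 blocks (geometric multiplicity). These force block sizes [3, 2, 1].

Jordan blocks: (1, 3), (1, 2), (1, 1)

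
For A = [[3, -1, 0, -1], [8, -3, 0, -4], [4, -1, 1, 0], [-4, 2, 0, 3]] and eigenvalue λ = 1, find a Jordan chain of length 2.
We seek v_1 ∈ ker((A - I)^2) \ ker(A - I), then set v_{i+1} = (A - I) v_i.

One such chain is v_1 = [[0, -2, 0, 1]]^T, v_2 = [[1, 4, 2, -2]]^T. Check: (A - I) v_2 = [[0, 0, 0, 0]]^T = 0.

v_1 = [[0, -2, 0, 1]]^T, v_2 = [[1, 4, 2, -2]]^T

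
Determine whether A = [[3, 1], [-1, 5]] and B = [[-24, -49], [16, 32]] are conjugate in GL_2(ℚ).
Yes.

Two matrices over a field are similar if and only if they have the same invariant factors.

Both A and B have characteristic polynomial (x - 4)^2 and minimal polynomial (x - 4)^2. Computing further, both have invariant factors (x - 4)^2. Hence A and B are similar.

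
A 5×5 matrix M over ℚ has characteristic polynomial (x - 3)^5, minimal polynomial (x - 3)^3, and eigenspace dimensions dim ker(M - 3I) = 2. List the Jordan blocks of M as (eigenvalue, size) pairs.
Jordan blocks: (3, 3), (3, 2)

λ = 3: algebraic multiplicity 5 (exponent in χ_M), largest block size 3 (exponent in m_M), 2 blocks (geometric multiplicity). These force block sizes [3, 2].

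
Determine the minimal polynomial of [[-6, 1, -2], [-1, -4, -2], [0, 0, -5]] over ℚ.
The characteristic polynomial factors as (x + 5)^3. The minimal polynomial is ∏(x - λ)^{k_λ} where k_λ is the size of the largest Jordan block at λ.

For λ = -5: rank(A + 5I) = 1, and the largest Jordan block has size 2 (the smallest k with rank((A + 5I)^k) = rank((A + 5I)^(k+1))).

So m_A(x) = (x + 5)^2.

m_A(x) = (x + 5)^2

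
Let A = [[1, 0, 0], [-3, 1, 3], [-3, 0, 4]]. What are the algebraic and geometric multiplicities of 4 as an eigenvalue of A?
The characteristic polynomial is (x - 4)(x - 1)^2, so the factor x - 4 appears with exponent 1: the algebraic multiplicity is 1.

rank(A - 4I) = 2, so the eigenspace has dimension 3 - 2 = 1: the geometric multiplicity is 1.

algebraic multiplicity 1, geometric multiplicity 1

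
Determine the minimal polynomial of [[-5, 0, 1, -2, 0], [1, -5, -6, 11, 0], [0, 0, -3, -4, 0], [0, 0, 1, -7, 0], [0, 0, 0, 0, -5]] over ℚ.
m_A(x) = (x + 5)^2

The characteristic polynomial factors as (x + 5)^5. The minimal polynomial is ∏(x - λ)^{k_λ} where k_λ is the size of the largest Jordan block at λ.

For λ = -5: rank(A + 5I) = 2, and the largest Jordan block has size 2 (the smallest k with rank((A + 5I)^k) = rank((A + 5I)^(k+1))).

So m_A(x) = (x + 5)^2.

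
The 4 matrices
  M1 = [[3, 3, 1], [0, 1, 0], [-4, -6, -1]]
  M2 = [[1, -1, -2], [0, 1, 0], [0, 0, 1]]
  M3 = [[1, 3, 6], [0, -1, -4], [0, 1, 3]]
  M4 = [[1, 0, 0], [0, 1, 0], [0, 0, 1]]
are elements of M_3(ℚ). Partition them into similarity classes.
2 classes: {M1, M2, M3}, {M4}

Characteristic polynomials: χ_{M1} = (x - 1)^3, χ_{M2} = (x - 1)^3, χ_{M3} = (x - 1)^3, χ_{M4} = (x - 1)^3.

{M1, M2, M3}: invariant factors x - 1, (x - 1)^2.

{M4}: invariant factors x - 1, x - 1, x - 1.

Matrices are similar if and only if their invariant-factor lists agree; the partition into similarity classes is {M1, M2, M3}, {M4}.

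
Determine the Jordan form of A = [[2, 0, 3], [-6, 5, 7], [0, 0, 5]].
J = [[2, 0, 0], [0, 5, 1], [0, 0, 5]]

The characteristic polynomial is det(xI - A) = (x - 5)^2(x - 2), so the eigenvalues are 2 (algebraic multiplicity 1), 5 (algebraic multiplicity 2).

For λ = 2: algebraic multiplicity 1 gives one 1×1 block.

For λ = 5: rank(A - 5I) = 2, rank((A - 5I)^2) = 1. The eigenspace has dimension 3 - 2 = 1, so there is 1 Jordan block; the rank sequence gives block sizes [2].

Assembling the blocks gives the Jordan form J above.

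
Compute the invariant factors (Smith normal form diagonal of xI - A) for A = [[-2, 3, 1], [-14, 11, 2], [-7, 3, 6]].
The Jordan structure of A has elementary divisors (x - 5)^2, (x - 5). Arranging the block sizes at each eigenvalue in decreasing order and taking row products gives the invariant factors.

Invariant factors (smallest first, each dividing the next): x - 5, (x - 5)^2.

Check: the last factor (x - 5)^2 is the minimal polynomial, and the product (x - 5)^3 is the characteristic polynomial.

x - 5, (x - 5)^2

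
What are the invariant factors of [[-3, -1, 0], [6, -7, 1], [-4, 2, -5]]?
(x + 5)^3

The Jordan structure of A has elementary divisors (x + 5)^3. Arranging the block sizes at each eigenvalue in decreasing order and taking row products gives the invariant factors.

Invariant factors (smallest first, each dividing the next): (x + 5)^3.

Check: the last factor (x + 5)^3 is the minimal polynomial, and the product (x + 5)^3 is the characteristic polynomial.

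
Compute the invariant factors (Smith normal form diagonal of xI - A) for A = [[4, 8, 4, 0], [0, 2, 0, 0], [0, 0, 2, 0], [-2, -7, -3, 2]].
x - 2, (x - 4)(x - 2)^2

The Jordan structure of A has elementary divisors (x - 2)^2, (x - 2), (x - 4). Arranging the block sizes at each eigenvalue in decreasing order and taking row products gives the invariant factors.

Invariant factors (smallest first, each dividing the next): x - 2, (x - 4)(x - 2)^2.

Check: the last factor (x - 4)(x - 2)^2 is the minimal polynomial, and the product (x - 4)(x - 2)^3 is the characteristic polynomial.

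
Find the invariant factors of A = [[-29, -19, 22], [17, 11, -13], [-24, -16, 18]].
The Jordan structure of A has elementary divisors x^3. Arranging the block sizes at each eigenvalue in decreasing order and taking row products gives the invariant factors.

Invariant factors (smallest first, each dividing the next): x^3.

Check: the last factor x^3 is the minimal polynomial, and the product x^3 is the characteristic polynomial.

x^3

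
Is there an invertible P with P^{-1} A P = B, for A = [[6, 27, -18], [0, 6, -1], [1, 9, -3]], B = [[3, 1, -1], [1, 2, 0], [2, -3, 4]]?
Two matrices over a field are similar if and only if they have the same invariant factors.

Both A and B have characteristic polynomial (x - 3)^3 and minimal polynomial (x - 3)^3. Computing further, both have invariant factors (x - 3)^3. Hence A and B are similar.

Yes.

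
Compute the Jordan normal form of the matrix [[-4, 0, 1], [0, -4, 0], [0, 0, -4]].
The characteristic polynomial is det(xI - A) = (x + 4)^3, so the eigenvalues are -4 (algebraic multiplicity 3).

For λ = -4: rank(A + 4I) = 1, rank((A + 4I)^2) = 0. The eigenspace has dimension 3 - 1 = 2, so there are 2 Jordan blocks; the rank sequence gives block sizes [2, 1].

Assembling the blocks gives the Jordan form J above.

J = [[-4, 1, 0], [0, -4, 0], [0, 0, -4]]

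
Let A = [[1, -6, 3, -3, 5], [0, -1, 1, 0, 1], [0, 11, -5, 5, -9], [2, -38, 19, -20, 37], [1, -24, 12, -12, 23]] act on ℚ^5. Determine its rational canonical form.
The invariant factors of A (the non-unit diagonal entries of the Smith normal form of xI - A over ℚ[x]) are (x - 1)(x + 3)(x^3 - 2x + 3), each dividing the next. The characteristic polynomial is their product, (x - 1)(x + 3)(x^3 - 2x + 3).

The rational canonical form is the block-diagonal matrix of companion matrices C(f_i):
R = [[0, 0, 0, 0, 9], [1, 0, 0, 0, -12], [0, 1, 0, 0, 1], [0, 0, 1, 0, 5], [0, 0, 0, 1, -2]].

Note the characteristic polynomial does not split into linear factors over ℚ, so A has no Jordan form over ℚ; the rational canonical form exists over any field.

R = [[0, 0, 0, 0, 9], [1, 0, 0, 0, -12], [0, 1, 0, 0, 1], [0, 0, 1, 0, 5], [0, 0, 0, 1, -2]]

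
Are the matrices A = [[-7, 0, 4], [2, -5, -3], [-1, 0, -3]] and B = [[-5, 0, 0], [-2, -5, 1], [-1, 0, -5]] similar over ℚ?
Two matrices over a field are similar if and only if they have the same invariant factors.

Both A and B have characteristic polynomial (x + 5)^3 and minimal polynomial (x + 5)^3. Computing further, both have invariant factors (x + 5)^3. Hence A and B are similar.

Yes.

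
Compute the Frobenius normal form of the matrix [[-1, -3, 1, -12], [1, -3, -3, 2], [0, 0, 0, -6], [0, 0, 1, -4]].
R = [[0, -6, 0, 0], [1, -4, 0, 0], [0, 0, 0, -6], [0, 0, 1, -4]]

The invariant factors of A (the non-unit diagonal entries of the Smith normal form of xI - A over ℚ[x]) are x^2 + 4x + 6, x^2 + 4x + 6, each dividing the next. The characteristic polynomial is their product, (x^2 + 4x + 6)^2.

The rational canonical form is the block-diagonal matrix of companion matrices C(f_i):
R = [[0, -6, 0, 0], [1, -4, 0, 0], [0, 0, 0, -6], [0, 0, 1, -4]].

Note the characteristic polynomial does not split into linear factors over ℚ, so A has no Jordan form over ℚ; the rational canonical form exists over any field.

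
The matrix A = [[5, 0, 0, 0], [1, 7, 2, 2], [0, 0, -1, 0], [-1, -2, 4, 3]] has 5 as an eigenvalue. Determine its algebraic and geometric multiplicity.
The characteristic polynomial is (x - 5)^3(x + 1), so the factor x - 5 appears with exponent 3: the algebraic multiplicity is 3.

rank(A - 5I) = 2, so the eigenspace has dimension 4 - 2 = 2: the geometric multiplicity is 2.

Since 2 < 3, A is not diagonalizable.

algebraic multiplicity 3, geometric multiplicity 2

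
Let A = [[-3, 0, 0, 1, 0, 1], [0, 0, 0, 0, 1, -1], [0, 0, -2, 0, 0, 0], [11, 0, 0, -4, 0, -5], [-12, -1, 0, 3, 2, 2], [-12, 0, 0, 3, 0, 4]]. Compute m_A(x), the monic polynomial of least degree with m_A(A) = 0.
The characteristic polynomial factors as (x - 1)^3(x + 2)^3. The minimal polynomial is ∏(x - λ)^{k_λ} where k_λ is the size of the largest Jordan block at λ.

For λ = -2: rank(A + 2I) = 4, and the largest Jordan block has size 2 (the smallest k with rank((A + 2I)^k) = rank((A + 2I)^(k+1))).
For λ = 1: rank(A - I) = 4, and the largest Jordan block has size 2 (the smallest k with rank((A - I)^k) = rank((A - I)^(k+1))).

So m_A(x) = (x - 1)^2(x + 2)^2.

m_A(x) = (x - 1)^2(x + 2)^2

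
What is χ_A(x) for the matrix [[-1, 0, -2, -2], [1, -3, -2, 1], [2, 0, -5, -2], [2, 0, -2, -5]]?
xI - A = [[x + 1, 0, 2, 2], [-1, x + 3, 2, -1], [-2, 0, x + 5, 2], [-2, 0, 2, x + 5]].

Expanding det(xI - A) along the first row:
det(xI - A) = + (x + 1)·det([[x + 3, 2, -1], [0, x + 5, 2], [0, 2, x + 5]]) - (0)·det([[-1, 2, -1], [-2, x + 5, 2], [-2, 2, x + 5]]) + (2)·det([[-1, x + 3, -1], [-2, 0, 2], [-2, 0, x + 5]]) - (2)·det([[-1, x + 3, 2], [-2, 0, x + 5], [-2, 0, 2]]).

Evaluating gives χ_A(x) = x^4 + 14x^3 + 72x^2 + 162x + 135 = (x + 3)^3(x + 5).

χ_A(x) = (x + 3)^3(x + 5)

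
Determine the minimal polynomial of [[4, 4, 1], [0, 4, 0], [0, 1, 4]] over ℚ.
m_A(x) = (x - 4)^3

The characteristic polynomial factors as (x - 4)^3. The minimal polynomial is ∏(x - λ)^{k_λ} where k_λ is the size of the largest Jordan block at λ.

For λ = 4: rank(A - 4I) = 2, and the largest Jordan block has size 3 (the smallest k with rank((A - 4I)^k) = rank((A - 4I)^(k+1))).

So m_A(x) = (x - 4)^3.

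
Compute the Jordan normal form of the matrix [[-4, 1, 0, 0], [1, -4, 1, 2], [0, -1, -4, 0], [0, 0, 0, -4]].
J = [[-4, 1, 0, 0], [0, -4, 1, 0], [0, 0, -4, 0], [0, 0, 0, -4]]

The characteristic polynomial is det(xI - A) = (x + 4)^4, so the eigenvalues are -4 (algebraic multiplicity 4).

For λ = -4: rank(A + 4I) = 2, rank((A + 4I)^2) = 1, rank((A + 4I)^3) = 0. The eigenspace has dimension 4 - 2 = 2, so there are 2 Jordan blocks; the rank sequence gives block sizes [3, 1].

Assembling the blocks gives the Jordan form J above.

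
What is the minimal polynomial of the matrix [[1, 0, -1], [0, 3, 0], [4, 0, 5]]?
The characteristic polynomial factors as (x - 3)^3. The minimal polynomial is ∏(x - λ)^{k_λ} where k_λ is the size of the largest Jordan block at λ.

For λ = 3: rank(A - 3I) = 1, and the largest Jordan block has size 2 (the smallest k with rank((A - 3I)^k) = rank((A - 3I)^(k+1))).

So m_A(x) = (x - 3)^2.

m_A(x) = (x - 3)^2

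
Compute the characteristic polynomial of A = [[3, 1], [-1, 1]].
xI - A = [[x - 3, -1], [1, x - 1]].

Expanding det(xI - A) along the first row:
det(xI - A) = + (x - 3)·det([[x - 1]]) - (-1)·det([[1]]).

Evaluating gives χ_A(x) = x^2 - 4x + 4 = (x - 2)^2.

χ_A(x) = (x - 2)^2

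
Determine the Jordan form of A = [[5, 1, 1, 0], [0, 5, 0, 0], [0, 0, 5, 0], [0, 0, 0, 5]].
J = [[5, 1, 0, 0], [0, 5, 0, 0], [0, 0, 5, 0], [0, 0, 0, 5]]

The characteristic polynomial is det(xI - A) = (x - 5)^4, so the eigenvalues are 5 (algebraic multiplicity 4).

For λ = 5: rank(A - 5I) = 1, rank((A - 5I)^2) = 0. The eigenspace has dimension 4 - 1 = 3, so there are 3 Jordan blocks; the rank sequence gives block sizes [2, 1, 1].

Assembling the blocks gives the Jordan form J above.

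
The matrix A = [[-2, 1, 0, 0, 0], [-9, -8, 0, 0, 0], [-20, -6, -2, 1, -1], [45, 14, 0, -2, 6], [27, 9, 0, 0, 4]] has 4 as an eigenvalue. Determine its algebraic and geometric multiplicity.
The characteristic polynomial is (x - 4)(x + 2)^2(x + 5)^2, so the factor x - 4 appears with exponent 1: the algebraic multiplicity is 1.

rank(A - 4I) = 4, so the eigenspace has dimension 5 - 4 = 1: the geometric multiplicity is 1.

algebraic multiplicity 1, geometric multiplicity 1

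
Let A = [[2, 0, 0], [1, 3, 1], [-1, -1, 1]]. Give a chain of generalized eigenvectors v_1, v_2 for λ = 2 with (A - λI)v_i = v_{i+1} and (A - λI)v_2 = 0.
We seek v_1 ∈ ker((A - 2I)^2) \ ker(A - 2I), then set v_{i+1} = (A - 2I) v_i.

One such chain is v_1 = [[0, -2, 1]]^T, v_2 = [[0, -1, 1]]^T. Check: (A - 2I) v_2 = [[0, 0, 0]]^T = 0.

v_1 = [[0, -2, 1]]^T, v_2 = [[0, -1, 1]]^T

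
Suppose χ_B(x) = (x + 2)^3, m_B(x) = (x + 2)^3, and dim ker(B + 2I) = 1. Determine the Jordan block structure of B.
Jordan blocks: (-2, 3)

λ = -2: algebraic multiplicity 3 (exponent in χ_B), largest block size 3 (exponent in m_B), 1 block (geometric multiplicity). This forces block sizes [3].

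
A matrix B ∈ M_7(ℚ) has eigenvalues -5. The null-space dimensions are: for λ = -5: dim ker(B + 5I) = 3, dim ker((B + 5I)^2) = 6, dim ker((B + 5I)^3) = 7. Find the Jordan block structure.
λ = -5: successive nullity increments [3, 3, 1] count blocks of size ≥ k; block sizes are [3, 2, 2].

Jordan blocks: (-5, 3), (-5, 2), (-5, 2)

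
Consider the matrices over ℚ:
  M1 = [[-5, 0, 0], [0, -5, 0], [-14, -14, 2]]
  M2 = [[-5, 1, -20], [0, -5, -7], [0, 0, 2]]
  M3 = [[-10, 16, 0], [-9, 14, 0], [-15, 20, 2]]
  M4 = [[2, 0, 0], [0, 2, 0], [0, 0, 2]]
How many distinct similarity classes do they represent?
4 classes: {M1}, {M2}, {M3}, {M4}

Characteristic polynomials: χ_{M1} = (x - 2)(x + 5)^2, χ_{M2} = (x - 2)(x + 5)^2, χ_{M3} = (x - 2)^3, χ_{M4} = (x - 2)^3.

{M1}: invariant factors x + 5, (x - 2)(x + 5).

{M2}: invariant factors (x - 2)(x + 5)^2.

{M3}: invariant factors x - 2, (x - 2)^2.

{M4}: invariant factors x - 2, x - 2, x - 2.

Matrices are similar if and only if their invariant-factor lists agree; the partition into similarity classes is {M1}, {M2}, {M3}, {M4}.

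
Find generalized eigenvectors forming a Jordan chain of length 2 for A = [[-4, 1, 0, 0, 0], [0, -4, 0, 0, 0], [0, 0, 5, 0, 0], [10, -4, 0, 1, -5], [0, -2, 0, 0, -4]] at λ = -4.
We seek v_1 ∈ ker((A + 4I)^2) \ ker(A + 4I), then set v_{i+1} = (A + 4I) v_i.

One such chain is v_1 = [[-1, 1, 0, 4, 2]]^T, v_2 = [[1, 0, 0, -4, -2]]^T. Check: (A + 4I) v_2 = [[0, 0, 0, 0, 0]]^T = 0.

v_1 = [[-1, 1, 0, 4, 2]]^T, v_2 = [[1, 0, 0, -4, -2]]^T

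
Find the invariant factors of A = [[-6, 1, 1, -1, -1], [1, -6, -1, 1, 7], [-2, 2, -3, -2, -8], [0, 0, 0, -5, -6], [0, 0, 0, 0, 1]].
x + 5, x + 5, (x - 1)(x + 5)^2

The Jordan structure of A has elementary divisors (x + 5)^2, (x + 5), (x + 5), (x - 1). Arranging the block sizes at each eigenvalue in decreasing order and taking row products gives the invariant factors.

Invariant factors (smallest first, each dividing the next): x + 5, x + 5, (x - 1)(x + 5)^2.

Check: the last factor (x - 1)(x + 5)^2 is the minimal polynomial, and the product (x - 1)(x + 5)^4 is the characteristic polynomial.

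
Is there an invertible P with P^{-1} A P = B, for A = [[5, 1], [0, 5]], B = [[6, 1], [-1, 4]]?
Yes.

Two matrices over a field are similar if and only if they have the same invariant factors.

Both A and B have characteristic polynomial (x - 5)^2 and minimal polynomial (x - 5)^2. Computing further, both have invariant factors (x - 5)^2. Hence A and B are similar.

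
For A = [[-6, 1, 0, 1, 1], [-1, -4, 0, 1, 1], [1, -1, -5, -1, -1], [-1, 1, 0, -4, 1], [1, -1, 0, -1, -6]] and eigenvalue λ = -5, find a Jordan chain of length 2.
We seek v_1 ∈ ker((A + 5I)^2) \ ker(A + 5I), then set v_{i+1} = (A + 5I) v_i.

One such chain is v_1 = [[-1, 0, -2, 2, -2]]^T, v_2 = [[1, 1, -1, 1, -1]]^T. Check: (A + 5I) v_2 = [[0, 0, 0, 0, 0]]^T = 0.

v_1 = [[-1, 0, -2, 2, -2]]^T, v_2 = [[1, 1, -1, 1, -1]]^T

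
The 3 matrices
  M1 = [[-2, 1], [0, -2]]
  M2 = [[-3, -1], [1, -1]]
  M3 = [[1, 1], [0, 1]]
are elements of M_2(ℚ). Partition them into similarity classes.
Characteristic polynomials: χ_{M1} = (x + 2)^2, χ_{M2} = (x + 2)^2, χ_{M3} = (x - 1)^2.

{M1, M2}: invariant factors (x + 2)^2.

{M3}: invariant factors (x - 1)^2.

Matrices are similar if and only if their invariant-factor lists agree; the partition into similarity classes is {M1, M2}, {M3}.

2 classes: {M1, M2}, {M3}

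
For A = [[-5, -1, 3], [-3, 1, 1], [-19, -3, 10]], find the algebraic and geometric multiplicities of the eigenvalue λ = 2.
algebraic multiplicity 3, geometric multiplicity 1

The characteristic polynomial is (x - 2)^3, so the factor x - 2 appears with exponent 3: the algebraic multiplicity is 3.

rank(A - 2I) = 2, so the eigenspace has dimension 3 - 2 = 1: the geometric multiplicity is 1.

Since 1 < 3, A is not diagonalizable.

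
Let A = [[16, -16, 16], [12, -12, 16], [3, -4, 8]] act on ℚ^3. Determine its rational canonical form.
The invariant factors of A (the non-unit diagonal entries of the Smith normal form of xI - A over ℚ[x]) are x - 4, (x - 4)^2, each dividing the next. The characteristic polynomial is their product, (x - 4)^3.

The rational canonical form is the block-diagonal matrix of companion matrices C(f_i):
R = [[4, 0, 0], [0, 0, -16], [0, 1, 8]].

R = [[4, 0, 0], [0, 0, -16], [0, 1, 8]]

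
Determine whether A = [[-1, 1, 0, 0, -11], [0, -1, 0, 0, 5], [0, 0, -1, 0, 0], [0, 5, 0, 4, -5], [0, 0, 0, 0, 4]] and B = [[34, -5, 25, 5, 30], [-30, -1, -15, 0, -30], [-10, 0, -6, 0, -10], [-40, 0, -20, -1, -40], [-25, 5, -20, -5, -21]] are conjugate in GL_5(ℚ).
Both have characteristic polynomial (x - 4)^2(x + 1)^3, but the minimal polynomial of A is (x - 4)(x + 1)^2 while the minimal polynomial of B is (x - 4)(x + 1). The minimal polynomial is a similarity invariant, so A and B are not similar.

No.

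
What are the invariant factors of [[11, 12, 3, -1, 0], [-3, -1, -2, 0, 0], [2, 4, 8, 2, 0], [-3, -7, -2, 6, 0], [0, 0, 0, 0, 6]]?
The Jordan structure of A has elementary divisors (x - 6)^3, (x - 6), (x - 6). Arranging the block sizes at each eigenvalue in decreasing order and taking row products gives the invariant factors.

Invariant factors (smallest first, each dividing the next): x - 6, x - 6, (x - 6)^3.

Check: the last factor (x - 6)^3 is the minimal polynomial, and the product (x - 6)^5 is the characteristic polynomial.

x - 6, x - 6, (x - 6)^3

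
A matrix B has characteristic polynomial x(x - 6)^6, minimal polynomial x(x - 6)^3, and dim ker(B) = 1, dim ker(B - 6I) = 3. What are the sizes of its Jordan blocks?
Jordan blocks: (0, 1), (6, 3), (6, 2), (6, 1)

λ = 0: algebraic multiplicity 1 (exponent in χ_B), largest block size 1 (exponent in m_B), 1 block (geometric multiplicity). This forces block sizes [1].
λ = 6: algebraic multiplicity 6 (exponent in χ_B), largest block size 3 (exponent in m_B), 3 blocks (geometric multiplicity). These force block sizes [3, 2, 1].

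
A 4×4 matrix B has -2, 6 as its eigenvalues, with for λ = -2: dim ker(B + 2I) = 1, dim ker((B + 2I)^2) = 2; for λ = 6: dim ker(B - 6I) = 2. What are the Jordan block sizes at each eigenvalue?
λ = -2: successive nullity increments [1, 1] count blocks of size ≥ k; block sizes are [2].
λ = 6: successive nullity increments [2] count blocks of size ≥ k; block sizes are [1, 1].

Jordan blocks: (-2, 2), (6, 1), (6, 1)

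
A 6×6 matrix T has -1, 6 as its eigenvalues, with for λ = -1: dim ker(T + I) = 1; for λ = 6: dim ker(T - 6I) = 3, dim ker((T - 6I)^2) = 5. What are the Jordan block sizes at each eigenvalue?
Jordan blocks: (-1, 1), (6, 2), (6, 2), (6, 1)

λ = -1: successive nullity increments [1] count blocks of size ≥ k; block sizes are [1].
λ = 6: successive nullity increments [3, 2] count blocks of size ≥ k; block sizes are [2, 2, 1].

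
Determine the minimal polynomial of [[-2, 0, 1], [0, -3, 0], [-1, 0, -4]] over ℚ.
The characteristic polynomial factors as (x + 3)^3. The minimal polynomial is ∏(x - λ)^{k_λ} where k_λ is the size of the largest Jordan block at λ.

For λ = -3: rank(A + 3I) = 1, and the largest Jordan block has size 2 (the smallest k with rank((A + 3I)^k) = rank((A + 3I)^(k+1))).

So m_A(x) = (x + 3)^2.

m_A(x) = (x + 3)^2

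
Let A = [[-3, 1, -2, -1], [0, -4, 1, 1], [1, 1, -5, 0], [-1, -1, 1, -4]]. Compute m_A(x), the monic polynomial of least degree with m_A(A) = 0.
m_A(x) = (x + 4)^2

The characteristic polynomial factors as (x + 4)^4. The minimal polynomial is ∏(x - λ)^{k_λ} where k_λ is the size of the largest Jordan block at λ.

For λ = -4: rank(A + 4I) = 2, and the largest Jordan block has size 2 (the smallest k with rank((A + 4I)^k) = rank((A + 4I)^(k+1))).

So m_A(x) = (x + 4)^2.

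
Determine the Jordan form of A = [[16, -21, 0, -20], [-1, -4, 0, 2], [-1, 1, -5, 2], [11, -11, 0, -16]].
J = [[-5, 1, 0, 0], [0, -5, 0, 0], [0, 0, -5, 0], [0, 0, 0, 6]]

The characteristic polynomial is det(xI - A) = (x - 6)(x + 5)^3, so the eigenvalues are -5 (algebraic multiplicity 3), 6 (algebraic multiplicity 1).

For λ = -5: rank(A + 5I) = 2, rank((A + 5I)^2) = 1. The eigenspace has dimension 4 - 2 = 2, so there are 2 Jordan blocks; the rank sequence gives block sizes [2, 1].

For λ = 6: algebraic multiplicity 1 gives one 1×1 block.

Assembling the blocks gives the Jordan form J above.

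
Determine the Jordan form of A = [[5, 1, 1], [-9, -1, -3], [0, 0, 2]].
J = [[2, 1, 0], [0, 2, 0], [0, 0, 2]]

The characteristic polynomial is det(xI - A) = (x - 2)^3, so the eigenvalues are 2 (algebraic multiplicity 3).

For λ = 2: rank(A - 2I) = 1, rank((A - 2I)^2) = 0. The eigenspace has dimension 3 - 1 = 2, so there are 2 Jordan blocks; the rank sequence gives block sizes [2, 1].

Assembling the blocks gives the Jordan form J above.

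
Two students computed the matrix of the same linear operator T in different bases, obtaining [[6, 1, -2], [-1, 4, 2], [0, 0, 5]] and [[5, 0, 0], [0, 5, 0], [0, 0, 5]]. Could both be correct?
No.

Both have characteristic polynomial (x - 5)^3, but the minimal polynomial of A is (x - 5)^2 while the minimal polynomial of B is x - 5. The minimal polynomial is a similarity invariant, so A and B are not similar.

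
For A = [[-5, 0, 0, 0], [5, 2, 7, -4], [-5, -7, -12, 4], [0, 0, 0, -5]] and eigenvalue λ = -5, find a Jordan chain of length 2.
v_1 = [[0, 1, 0, 2]]^T, v_2 = [[0, -1, 1, 0]]^T

We seek v_1 ∈ ker((A + 5I)^2) \ ker(A + 5I), then set v_{i+1} = (A + 5I) v_i.

One such chain is v_1 = [[0, 1, 0, 2]]^T, v_2 = [[0, -1, 1, 0]]^T. Check: (A + 5I) v_2 = [[0, 0, 0, 0]]^T = 0.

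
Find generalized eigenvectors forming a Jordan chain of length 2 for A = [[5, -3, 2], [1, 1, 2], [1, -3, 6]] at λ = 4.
v_1 = [[0, 1, 2]]^T, v_2 = [[1, 1, 1]]^T

We seek v_1 ∈ ker((A - 4I)^2) \ ker(A - 4I), then set v_{i+1} = (A - 4I) v_i.

One such chain is v_1 = [[0, 1, 2]]^T, v_2 = [[1, 1, 1]]^T. Check: (A - 4I) v_2 = [[0, 0, 0]]^T = 0.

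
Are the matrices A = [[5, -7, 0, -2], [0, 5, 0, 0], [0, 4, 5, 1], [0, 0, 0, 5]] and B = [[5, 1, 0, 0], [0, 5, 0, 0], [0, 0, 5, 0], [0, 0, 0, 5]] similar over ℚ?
No.

Both have characteristic polynomial (x - 5)^4 and minimal polynomial (x - 5)^2. But rank(A - 5I) = 2 for A while rank(B - 5I) = 1 for B, so the number of Jordan blocks at λ = 5 differs. A and B are not similar.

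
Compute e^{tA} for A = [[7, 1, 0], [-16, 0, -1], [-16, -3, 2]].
e^{tA} = [[(4*t + 1)*e^{3*t}, t*(t + 2)*e^{3*t}/2, -t^2*e^{3*t}/2], [-16*t*e^{3*t}, (-2*t^2 - 3*t + 1)*e^{3*t}, t*(2*t - 1)*e^{3*t}], [-16*t*e^{3*t}, t*(-2*t - 3)*e^{3*t}, (2*t^2 - t + 1)*e^{3*t}]]

A has Jordan form J = [[3, 1, 0], [0, 3, 1], [0, 0, 3]] with A = PJP^{-1}, so e^{tA} = P e^{tJ} P^{-1}.

For a Jordan block J_k(λ), e^{tJ_k(λ)} = e^{λt} · (I + tN + t^2 N^2/2! + ... + t^{k-1} N^{k-1}/(k-1)!) where N is the nilpotent superdiagonal part.

Assembling the blocks and conjugating back gives the entries of e^{tA} as shown above.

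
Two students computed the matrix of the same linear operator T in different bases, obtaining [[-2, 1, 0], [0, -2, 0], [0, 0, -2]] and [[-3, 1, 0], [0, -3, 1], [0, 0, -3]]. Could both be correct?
trace(A) = -6 but trace(B) = -9. The trace is a similarity invariant, so A and B are not similar.

No.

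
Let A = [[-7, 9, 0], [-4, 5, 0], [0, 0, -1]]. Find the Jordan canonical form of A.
The characteristic polynomial is det(xI - A) = (x + 1)^3, so the eigenvalues are -1 (algebraic multiplicity 3).

For λ = -1: rank(A + I) = 1, rank((A + I)^2) = 0. The eigenspace has dimension 3 - 1 = 2, so there are 2 Jordan blocks; the rank sequence gives block sizes [2, 1].

Assembling the blocks gives the Jordan form J above.

J = [[-1, 1, 0], [0, -1, 0], [0, 0, -1]]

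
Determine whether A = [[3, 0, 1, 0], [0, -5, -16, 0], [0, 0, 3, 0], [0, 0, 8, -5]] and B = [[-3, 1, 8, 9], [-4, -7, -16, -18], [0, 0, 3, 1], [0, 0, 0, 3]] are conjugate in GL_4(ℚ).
No.

Both have characteristic polynomial (x - 3)^2(x + 5)^2, but the minimal polynomial of A is (x - 3)^2(x + 5) while the minimal polynomial of B is (x - 3)^2(x + 5)^2. The minimal polynomial is a similarity invariant, so A and B are not similar.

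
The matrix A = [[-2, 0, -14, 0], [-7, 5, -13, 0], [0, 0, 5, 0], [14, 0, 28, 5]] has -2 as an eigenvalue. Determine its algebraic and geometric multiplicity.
The characteristic polynomial is (x - 5)^3(x + 2), so the factor x + 2 appears with exponent 1: the algebraic multiplicity is 1.

rank(A + 2I) = 3, so the eigenspace has dimension 4 - 3 = 1: the geometric multiplicity is 1.

algebraic multiplicity 1, geometric multiplicity 1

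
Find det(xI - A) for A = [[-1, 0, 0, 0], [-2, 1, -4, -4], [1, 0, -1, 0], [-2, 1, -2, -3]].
xI - A = [[x + 1, 0, 0, 0], [2, x - 1, 4, 4], [-1, 0, x + 1, 0], [2, -1, 2, x + 3]].

Expanding det(xI - A) along the first row:
det(xI - A) = + (x + 1)·det([[x - 1, 4, 4], [0, x + 1, 0], [-1, 2, x + 3]]) - (0)·det([[2, 4, 4], [-1, x + 1, 0], [2, 2, x + 3]]) + (0)·det([[2, x - 1, 4], [-1, 0, 0], [2, -1, x + 3]]) - (0)·det([[2, x - 1, 4], [-1, 0, x + 1], [2, -1, 2]]).

Evaluating gives χ_A(x) = x^4 + 4x^3 + 6x^2 + 4x + 1 = (x + 1)^4.

χ_A(x) = (x + 1)^4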